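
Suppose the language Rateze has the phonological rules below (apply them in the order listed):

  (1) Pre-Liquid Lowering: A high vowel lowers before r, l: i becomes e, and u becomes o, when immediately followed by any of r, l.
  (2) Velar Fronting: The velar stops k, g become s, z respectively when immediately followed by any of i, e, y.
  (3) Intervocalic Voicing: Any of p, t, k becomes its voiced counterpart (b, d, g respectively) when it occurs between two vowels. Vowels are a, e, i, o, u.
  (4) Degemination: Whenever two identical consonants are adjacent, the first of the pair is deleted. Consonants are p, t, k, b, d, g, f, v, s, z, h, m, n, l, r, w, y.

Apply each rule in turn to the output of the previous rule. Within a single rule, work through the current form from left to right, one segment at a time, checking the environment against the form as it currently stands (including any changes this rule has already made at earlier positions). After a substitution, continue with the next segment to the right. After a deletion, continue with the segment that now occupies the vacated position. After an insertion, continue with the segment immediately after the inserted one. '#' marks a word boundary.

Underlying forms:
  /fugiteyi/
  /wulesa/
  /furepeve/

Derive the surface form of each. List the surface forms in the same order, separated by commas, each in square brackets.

/fugiteyi/:
  (1) Pre-Liquid Lowering: no change — [fugiteyi]
  (2) Velar Fronting: [fugiteyi] → [fuziteyi]
  (3) Intervocalic Voicing: [fuziteyi] → [fuzideyi]
  (4) Degemination: no change — [fuzideyi]
/wulesa/:
  (1) Pre-Liquid Lowering: [wulesa] → [wolesa]
  (2) Velar Fronting: no change — [wolesa]
  (3) Intervocalic Voicing: no change — [wolesa]
  (4) Degemination: no change — [wolesa]
/furepeve/:
  (1) Pre-Liquid Lowering: [furepeve] → [forepeve]
  (2) Velar Fronting: no change — [forepeve]
  (3) Intervocalic Voicing: [forepeve] → [forebeve]
  (4) Degemination: no change — [forebeve]

[fuzideyi], [wolesa], [forebeve]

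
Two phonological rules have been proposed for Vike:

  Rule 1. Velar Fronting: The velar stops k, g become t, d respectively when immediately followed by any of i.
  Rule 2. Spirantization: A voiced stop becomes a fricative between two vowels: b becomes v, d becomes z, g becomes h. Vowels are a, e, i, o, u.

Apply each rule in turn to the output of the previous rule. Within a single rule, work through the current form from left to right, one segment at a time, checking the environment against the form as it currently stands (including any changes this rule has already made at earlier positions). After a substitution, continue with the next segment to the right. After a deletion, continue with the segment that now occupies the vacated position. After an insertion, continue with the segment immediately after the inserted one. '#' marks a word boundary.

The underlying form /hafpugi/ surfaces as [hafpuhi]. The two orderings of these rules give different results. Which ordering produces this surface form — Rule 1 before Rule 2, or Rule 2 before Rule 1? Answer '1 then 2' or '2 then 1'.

Order 1 then 2:
  1 Velar Fronting: [hafpugi] → [hafpudi]
  2 Spirantization: [hafpudi] → [hafpuzi]
  result: [hafpuzi]
Order 2 then 1:
  2 Spirantization: [hafpugi] → [hafpuhi]
  1 Velar Fronting: no change — [hafpuhi]
  result: [hafpuhi]

2 then 1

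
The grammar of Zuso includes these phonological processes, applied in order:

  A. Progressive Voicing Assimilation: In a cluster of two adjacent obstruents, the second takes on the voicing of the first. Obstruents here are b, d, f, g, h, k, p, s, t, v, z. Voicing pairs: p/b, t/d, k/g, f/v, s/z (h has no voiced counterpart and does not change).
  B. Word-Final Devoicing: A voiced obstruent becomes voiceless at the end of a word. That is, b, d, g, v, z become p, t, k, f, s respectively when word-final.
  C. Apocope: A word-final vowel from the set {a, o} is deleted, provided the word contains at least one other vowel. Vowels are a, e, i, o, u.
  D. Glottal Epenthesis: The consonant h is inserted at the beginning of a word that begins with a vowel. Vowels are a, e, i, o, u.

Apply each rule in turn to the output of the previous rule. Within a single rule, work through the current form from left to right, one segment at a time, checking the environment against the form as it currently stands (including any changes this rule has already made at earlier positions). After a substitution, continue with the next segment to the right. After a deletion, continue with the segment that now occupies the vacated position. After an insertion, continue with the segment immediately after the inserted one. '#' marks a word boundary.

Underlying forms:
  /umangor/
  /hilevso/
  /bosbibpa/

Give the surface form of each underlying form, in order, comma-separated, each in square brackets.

[humangor], [hilevz], [bospibb]

/umangor/:
  A Progressive Voicing Assimilation: no change — [umangor]
  B Word-Final Devoicing: no change — [umangor]
  C Apocope: no change — [umangor]
  D Glottal Epenthesis: [umangor] → [humangor]
/hilevso/:
  A Progressive Voicing Assimilation: [hilevso] → [hilevzo]
  B Word-Final Devoicing: no change — [hilevzo]
  C Apocope: [hilevzo] → [hilevz]
  D Glottal Epenthesis: no change — [hilevz]
/bosbibpa/:
  A Progressive Voicing Assimilation: [bosbibpa] → [bospibba]
  B Word-Final Devoicing: no change — [bospibba]
  C Apocope: [bospibba] → [bospibb]
  D Glottal Epenthesis: no change — [bospibb]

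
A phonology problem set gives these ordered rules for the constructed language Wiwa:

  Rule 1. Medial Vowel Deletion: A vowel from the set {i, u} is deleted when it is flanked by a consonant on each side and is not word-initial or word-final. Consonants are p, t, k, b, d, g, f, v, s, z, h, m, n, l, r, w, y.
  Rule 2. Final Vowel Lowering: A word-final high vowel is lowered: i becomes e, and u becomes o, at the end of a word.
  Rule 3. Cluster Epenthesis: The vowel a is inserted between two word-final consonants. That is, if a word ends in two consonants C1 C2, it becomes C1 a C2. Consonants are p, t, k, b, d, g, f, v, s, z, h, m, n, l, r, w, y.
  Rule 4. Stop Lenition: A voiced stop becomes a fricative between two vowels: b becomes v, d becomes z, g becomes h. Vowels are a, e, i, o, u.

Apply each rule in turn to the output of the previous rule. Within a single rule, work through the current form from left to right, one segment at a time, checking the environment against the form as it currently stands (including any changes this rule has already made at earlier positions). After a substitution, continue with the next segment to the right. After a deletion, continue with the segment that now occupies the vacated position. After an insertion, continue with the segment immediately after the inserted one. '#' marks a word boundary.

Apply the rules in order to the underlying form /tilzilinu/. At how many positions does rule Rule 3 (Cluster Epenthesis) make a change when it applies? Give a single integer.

Rule 1 Medial Vowel Deletion: [tilzilinu] → [tlzlnu]
Rule 2 Final Vowel Lowering: [tlzlnu] → [tlzlno]
Rule 3 Cluster Epenthesis: no change — [tlzlno]
Rule 4 Stop Lenition: no change — [tlzlno]
Rule Rule 3 changed 0 position(s).

0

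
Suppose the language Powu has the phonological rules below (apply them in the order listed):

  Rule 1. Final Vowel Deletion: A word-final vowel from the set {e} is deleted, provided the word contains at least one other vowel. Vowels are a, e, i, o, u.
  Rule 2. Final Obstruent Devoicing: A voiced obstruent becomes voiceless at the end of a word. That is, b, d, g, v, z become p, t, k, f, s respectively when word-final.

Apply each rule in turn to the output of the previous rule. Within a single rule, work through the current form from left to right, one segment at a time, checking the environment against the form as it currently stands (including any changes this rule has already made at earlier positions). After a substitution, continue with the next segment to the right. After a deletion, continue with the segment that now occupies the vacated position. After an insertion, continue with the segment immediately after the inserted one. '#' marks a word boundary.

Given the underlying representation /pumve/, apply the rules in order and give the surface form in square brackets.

[pumf]

Rule 1 Final Vowel Deletion: [pumve] → [pumv]
Rule 2 Final Obstruent Devoicing: [pumv] → [pumf]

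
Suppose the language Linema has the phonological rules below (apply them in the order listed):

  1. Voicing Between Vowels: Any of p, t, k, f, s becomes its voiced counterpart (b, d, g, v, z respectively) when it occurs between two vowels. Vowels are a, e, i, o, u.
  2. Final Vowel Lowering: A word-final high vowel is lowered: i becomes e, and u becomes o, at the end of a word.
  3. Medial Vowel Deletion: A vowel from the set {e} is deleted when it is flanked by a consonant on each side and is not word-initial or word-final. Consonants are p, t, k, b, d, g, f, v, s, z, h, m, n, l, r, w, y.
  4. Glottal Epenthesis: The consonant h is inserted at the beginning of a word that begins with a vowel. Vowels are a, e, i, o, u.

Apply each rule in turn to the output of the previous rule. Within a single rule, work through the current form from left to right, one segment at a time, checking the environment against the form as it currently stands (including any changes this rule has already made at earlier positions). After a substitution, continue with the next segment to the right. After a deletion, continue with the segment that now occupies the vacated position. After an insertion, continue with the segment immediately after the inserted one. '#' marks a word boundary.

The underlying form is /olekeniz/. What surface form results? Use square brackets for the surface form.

[holgniz]

1 Voicing Between Vowels: [olekeniz] → [olegeniz]
2 Final Vowel Lowering: no change — [olegeniz]
3 Medial Vowel Deletion: [olegeniz] → [olgniz]
4 Glottal Epenthesis: [olgniz] → [holgniz]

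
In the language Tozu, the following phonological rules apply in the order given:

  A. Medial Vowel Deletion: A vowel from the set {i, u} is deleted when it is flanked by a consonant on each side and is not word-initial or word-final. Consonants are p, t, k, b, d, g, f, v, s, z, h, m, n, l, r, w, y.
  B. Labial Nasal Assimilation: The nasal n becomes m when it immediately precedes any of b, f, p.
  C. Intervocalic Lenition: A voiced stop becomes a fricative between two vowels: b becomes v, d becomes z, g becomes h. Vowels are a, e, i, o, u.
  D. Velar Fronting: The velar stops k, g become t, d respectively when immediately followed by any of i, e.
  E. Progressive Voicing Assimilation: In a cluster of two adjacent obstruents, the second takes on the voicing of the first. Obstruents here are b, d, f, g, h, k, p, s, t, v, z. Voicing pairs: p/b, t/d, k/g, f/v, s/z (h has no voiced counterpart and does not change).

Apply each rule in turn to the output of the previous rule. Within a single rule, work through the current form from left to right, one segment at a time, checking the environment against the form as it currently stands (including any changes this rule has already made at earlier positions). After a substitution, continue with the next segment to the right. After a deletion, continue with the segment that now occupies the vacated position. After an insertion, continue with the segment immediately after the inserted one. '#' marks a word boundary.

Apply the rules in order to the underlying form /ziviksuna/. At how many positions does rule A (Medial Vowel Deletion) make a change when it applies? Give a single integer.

A Medial Vowel Deletion: [ziviksuna] → [zvksna]
B Labial Nasal Assimilation: no change — [zvksna]
C Intervocalic Lenition: no change — [zvksna]
D Velar Fronting: no change — [zvksna]
E Progressive Voicing Assimilation: [zvksna] → [zvgzna]
Rule A changed 3 position(s).

3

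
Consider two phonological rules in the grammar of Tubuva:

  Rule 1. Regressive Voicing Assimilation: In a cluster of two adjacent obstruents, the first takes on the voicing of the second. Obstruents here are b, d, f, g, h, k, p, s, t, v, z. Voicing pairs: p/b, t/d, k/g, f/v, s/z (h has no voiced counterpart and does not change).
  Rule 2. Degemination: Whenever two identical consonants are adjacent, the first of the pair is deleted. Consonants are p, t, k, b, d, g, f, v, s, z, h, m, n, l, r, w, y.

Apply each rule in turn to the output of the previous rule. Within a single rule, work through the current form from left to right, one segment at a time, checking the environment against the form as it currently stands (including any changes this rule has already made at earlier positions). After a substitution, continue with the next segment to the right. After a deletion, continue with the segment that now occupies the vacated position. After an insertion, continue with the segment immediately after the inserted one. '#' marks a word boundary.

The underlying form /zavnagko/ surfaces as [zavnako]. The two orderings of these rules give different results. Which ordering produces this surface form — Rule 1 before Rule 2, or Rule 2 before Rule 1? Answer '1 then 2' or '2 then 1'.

1 then 2

Order 1 then 2:
  1 Regressive Voicing Assimilation: [zavnagko] → [zavnakko]
  2 Degemination: [zavnakko] → [zavnako]
  result: [zavnako]
Order 2 then 1:
  2 Degemination: no change — [zavnagko]
  1 Regressive Voicing Assimilation: [zavnagko] → [zavnakko]
  result: [zavnakko]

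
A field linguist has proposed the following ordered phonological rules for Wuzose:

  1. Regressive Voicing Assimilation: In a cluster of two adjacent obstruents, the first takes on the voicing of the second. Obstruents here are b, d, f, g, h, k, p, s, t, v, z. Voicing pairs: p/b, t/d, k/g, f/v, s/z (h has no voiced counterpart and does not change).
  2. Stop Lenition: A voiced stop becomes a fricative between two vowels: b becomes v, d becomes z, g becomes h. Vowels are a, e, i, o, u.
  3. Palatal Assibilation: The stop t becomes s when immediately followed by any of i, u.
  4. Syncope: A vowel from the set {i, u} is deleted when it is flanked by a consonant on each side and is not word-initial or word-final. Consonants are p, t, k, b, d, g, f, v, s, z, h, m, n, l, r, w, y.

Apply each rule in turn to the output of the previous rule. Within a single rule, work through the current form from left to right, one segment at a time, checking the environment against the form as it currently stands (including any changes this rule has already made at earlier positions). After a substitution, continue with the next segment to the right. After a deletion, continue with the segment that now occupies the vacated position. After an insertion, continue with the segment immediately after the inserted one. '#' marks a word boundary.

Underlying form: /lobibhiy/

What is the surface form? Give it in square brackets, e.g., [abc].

[lovphy]

1 Regressive Voicing Assimilation: [lobibhiy] → [lobiphiy]
2 Stop Lenition: [lobiphiy] → [loviphiy]
3 Palatal Assibilation: no change — [loviphiy]
4 Syncope: [loviphiy] → [lovphy]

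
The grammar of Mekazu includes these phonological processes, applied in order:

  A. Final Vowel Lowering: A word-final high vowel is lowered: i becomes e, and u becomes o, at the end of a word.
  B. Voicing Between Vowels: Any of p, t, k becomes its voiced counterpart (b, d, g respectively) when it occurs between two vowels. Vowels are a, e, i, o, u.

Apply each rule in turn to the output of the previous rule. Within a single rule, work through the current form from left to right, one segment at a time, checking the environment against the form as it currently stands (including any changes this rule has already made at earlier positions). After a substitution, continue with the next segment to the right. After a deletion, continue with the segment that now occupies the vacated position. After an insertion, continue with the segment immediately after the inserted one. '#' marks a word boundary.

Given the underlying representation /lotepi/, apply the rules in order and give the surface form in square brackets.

[lodebe]

A Final Vowel Lowering: [lotepi] → [lotepe]
B Voicing Between Vowels: [lotepe] → [lodebe]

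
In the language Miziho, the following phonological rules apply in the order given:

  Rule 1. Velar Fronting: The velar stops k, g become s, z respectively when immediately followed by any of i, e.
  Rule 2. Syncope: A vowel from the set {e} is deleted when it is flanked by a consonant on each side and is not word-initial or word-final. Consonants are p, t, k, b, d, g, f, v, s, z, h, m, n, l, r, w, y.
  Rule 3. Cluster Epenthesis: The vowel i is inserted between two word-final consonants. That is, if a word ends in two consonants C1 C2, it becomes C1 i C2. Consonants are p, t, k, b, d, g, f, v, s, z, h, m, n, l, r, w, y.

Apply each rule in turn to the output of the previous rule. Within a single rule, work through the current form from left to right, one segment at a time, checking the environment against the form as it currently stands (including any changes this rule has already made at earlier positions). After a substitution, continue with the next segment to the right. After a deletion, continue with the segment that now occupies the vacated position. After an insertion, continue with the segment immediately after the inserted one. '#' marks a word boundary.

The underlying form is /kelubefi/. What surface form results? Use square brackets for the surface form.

[slubfi]

Rule 1 Velar Fronting: [kelubefi] → [selubefi]
Rule 2 Syncope: [selubefi] → [slubfi]
Rule 3 Cluster Epenthesis: no change — [slubfi]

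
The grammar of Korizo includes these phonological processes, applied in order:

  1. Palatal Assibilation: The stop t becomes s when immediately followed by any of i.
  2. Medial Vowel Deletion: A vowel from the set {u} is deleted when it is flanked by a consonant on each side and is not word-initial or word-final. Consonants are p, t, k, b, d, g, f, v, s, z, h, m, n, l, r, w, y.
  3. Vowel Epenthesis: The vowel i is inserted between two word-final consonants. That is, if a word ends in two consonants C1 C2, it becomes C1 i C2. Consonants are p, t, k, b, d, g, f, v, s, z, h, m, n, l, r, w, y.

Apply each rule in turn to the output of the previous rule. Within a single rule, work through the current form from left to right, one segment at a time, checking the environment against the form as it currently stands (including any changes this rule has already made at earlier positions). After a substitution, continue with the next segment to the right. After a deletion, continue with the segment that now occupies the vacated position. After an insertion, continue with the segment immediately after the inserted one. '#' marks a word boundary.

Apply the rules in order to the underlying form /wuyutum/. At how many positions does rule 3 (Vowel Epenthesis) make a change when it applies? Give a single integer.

1

1 Palatal Assibilation: no change — [wuyutum]
2 Medial Vowel Deletion: [wuyutum] → [wytm]
3 Vowel Epenthesis: [wytm] → [wytim]
Rule 3 changed 1 position(s).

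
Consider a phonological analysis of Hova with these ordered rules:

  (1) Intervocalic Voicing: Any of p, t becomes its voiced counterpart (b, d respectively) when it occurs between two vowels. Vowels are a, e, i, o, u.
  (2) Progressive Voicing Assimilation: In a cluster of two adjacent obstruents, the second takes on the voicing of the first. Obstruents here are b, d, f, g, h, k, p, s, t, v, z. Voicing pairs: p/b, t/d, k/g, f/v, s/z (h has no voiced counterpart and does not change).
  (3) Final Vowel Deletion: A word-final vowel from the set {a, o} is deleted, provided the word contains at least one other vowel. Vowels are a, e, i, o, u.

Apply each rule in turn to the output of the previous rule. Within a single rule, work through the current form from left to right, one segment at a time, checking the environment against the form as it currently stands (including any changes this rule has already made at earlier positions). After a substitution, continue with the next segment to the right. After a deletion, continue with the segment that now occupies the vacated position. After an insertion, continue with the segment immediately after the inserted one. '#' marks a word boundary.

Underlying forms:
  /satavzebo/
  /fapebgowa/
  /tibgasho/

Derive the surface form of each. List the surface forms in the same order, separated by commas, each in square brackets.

/satavzebo/:
  (1) Intervocalic Voicing: [satavzebo] → [sadavzebo]
  (2) Progressive Voicing Assimilation: no change — [sadavzebo]
  (3) Final Vowel Deletion: [sadavzebo] → [sadavzeb]
/fapebgowa/:
  (1) Intervocalic Voicing: [fapebgowa] → [fabebgowa]
  (2) Progressive Voicing Assimilation: no change — [fabebgowa]
  (3) Final Vowel Deletion: [fabebgowa] → [fabebgow]
/tibgasho/:
  (1) Intervocalic Voicing: no change — [tibgasho]
  (2) Progressive Voicing Assimilation: no change — [tibgasho]
  (3) Final Vowel Deletion: [tibgasho] → [tibgash]

[sadavzeb], [fabebgow], [tibgash]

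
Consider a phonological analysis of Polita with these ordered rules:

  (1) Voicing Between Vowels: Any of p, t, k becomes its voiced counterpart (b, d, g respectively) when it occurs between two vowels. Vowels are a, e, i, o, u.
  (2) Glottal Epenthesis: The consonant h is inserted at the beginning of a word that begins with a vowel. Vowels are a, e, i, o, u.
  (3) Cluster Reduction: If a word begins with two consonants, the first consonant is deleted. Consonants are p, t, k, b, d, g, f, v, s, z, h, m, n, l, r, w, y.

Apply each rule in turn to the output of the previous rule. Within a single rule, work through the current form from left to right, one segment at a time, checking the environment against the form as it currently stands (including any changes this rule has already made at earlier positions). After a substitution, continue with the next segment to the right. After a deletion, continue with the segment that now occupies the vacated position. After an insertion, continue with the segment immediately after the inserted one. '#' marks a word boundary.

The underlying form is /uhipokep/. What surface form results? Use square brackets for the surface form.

(1) Voicing Between Vowels: [uhipokep] → [uhibogep]
(2) Glottal Epenthesis: [uhibogep] → [huhibogep]
(3) Cluster Reduction: no change — [huhibogep]

[huhibogep]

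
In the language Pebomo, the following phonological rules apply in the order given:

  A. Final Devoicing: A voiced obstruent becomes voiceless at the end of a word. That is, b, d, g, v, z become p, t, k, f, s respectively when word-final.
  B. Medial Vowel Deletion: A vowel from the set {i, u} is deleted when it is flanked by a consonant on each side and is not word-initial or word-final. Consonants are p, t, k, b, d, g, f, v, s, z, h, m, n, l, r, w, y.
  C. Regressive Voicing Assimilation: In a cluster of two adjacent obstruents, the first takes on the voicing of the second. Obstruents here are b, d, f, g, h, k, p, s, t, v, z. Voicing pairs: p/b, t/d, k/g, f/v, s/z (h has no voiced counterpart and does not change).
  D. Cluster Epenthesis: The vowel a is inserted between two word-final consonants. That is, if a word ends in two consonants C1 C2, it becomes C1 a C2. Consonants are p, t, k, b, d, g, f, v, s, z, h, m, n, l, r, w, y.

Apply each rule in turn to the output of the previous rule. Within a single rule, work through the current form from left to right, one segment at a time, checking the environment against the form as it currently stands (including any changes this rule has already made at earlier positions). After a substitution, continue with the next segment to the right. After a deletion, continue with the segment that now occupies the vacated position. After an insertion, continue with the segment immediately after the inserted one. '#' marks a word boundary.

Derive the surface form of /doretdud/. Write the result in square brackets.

A Final Devoicing: [doretdud] → [doretdut]
B Medial Vowel Deletion: [doretdut] → [doretdt]
C Regressive Voicing Assimilation: [doretdt] → [doredtt]
D Cluster Epenthesis: [doredtt] → [doredtat]

[doredtat]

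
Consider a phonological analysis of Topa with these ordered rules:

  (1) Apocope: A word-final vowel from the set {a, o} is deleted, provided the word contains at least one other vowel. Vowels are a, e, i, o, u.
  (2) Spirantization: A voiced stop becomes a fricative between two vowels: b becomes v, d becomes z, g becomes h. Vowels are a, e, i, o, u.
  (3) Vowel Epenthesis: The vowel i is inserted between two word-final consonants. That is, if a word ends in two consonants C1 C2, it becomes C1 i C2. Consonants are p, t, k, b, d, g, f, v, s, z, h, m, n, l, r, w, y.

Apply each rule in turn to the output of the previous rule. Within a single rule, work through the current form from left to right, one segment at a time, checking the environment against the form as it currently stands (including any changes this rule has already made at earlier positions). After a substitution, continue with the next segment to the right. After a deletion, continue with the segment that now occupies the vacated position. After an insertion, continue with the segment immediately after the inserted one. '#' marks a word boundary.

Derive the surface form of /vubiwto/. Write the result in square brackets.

[vuviwit]

(1) Apocope: [vubiwto] → [vubiwt]
(2) Spirantization: [vubiwt] → [vuviwt]
(3) Vowel Epenthesis: [vuviwt] → [vuviwit]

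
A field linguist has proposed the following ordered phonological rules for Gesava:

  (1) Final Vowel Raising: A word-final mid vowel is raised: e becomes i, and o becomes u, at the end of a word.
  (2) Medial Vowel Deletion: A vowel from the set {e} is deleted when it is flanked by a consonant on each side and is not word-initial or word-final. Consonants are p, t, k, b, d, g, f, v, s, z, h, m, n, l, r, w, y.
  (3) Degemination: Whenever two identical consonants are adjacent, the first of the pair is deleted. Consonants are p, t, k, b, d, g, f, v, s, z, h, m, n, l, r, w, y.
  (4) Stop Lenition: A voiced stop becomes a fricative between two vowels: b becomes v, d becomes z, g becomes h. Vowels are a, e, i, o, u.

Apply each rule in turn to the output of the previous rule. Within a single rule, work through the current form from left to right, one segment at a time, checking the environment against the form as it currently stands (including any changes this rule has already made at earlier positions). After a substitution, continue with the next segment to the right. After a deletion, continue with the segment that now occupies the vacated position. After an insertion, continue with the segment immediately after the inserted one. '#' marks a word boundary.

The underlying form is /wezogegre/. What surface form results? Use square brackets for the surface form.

[wzogri]

(1) Final Vowel Raising: [wezogegre] → [wezogegri]
(2) Medial Vowel Deletion: [wezogegri] → [wzoggri]
(3) Degemination: [wzoggri] → [wzogri]
(4) Stop Lenition: no change — [wzogri]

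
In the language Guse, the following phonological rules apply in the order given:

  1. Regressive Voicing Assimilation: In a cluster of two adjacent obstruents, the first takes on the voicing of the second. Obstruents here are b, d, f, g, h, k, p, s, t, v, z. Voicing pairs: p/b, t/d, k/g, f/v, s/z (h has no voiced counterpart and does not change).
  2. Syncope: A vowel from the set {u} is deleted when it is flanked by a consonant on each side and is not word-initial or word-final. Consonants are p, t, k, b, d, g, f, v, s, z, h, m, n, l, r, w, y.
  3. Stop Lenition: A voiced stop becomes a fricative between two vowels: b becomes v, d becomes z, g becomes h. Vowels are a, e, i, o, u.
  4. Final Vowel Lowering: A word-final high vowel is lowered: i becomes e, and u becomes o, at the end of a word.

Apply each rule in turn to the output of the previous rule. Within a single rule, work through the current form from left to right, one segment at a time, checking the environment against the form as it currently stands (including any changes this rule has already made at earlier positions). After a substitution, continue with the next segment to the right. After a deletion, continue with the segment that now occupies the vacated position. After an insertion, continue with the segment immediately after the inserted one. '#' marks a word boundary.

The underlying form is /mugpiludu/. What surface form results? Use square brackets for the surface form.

[mkpildo]

1 Regressive Voicing Assimilation: [mugpiludu] → [mukpiludu]
2 Syncope: [mukpiludu] → [mkpildu]
3 Stop Lenition: no change — [mkpildu]
4 Final Vowel Lowering: [mkpildu] → [mkpildo]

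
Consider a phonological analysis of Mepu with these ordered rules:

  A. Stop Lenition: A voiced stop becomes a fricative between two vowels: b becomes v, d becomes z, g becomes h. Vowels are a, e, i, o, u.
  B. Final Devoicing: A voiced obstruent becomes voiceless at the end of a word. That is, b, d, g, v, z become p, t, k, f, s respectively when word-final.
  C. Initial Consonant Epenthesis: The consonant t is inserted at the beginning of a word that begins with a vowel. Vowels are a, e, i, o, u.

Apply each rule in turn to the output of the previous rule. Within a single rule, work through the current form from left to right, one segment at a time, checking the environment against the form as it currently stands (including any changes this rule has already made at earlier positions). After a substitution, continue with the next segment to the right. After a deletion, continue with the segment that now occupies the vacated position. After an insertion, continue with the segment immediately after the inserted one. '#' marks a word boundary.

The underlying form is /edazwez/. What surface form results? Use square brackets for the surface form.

[tezazwes]

A Stop Lenition: [edazwez] → [ezazwez]
B Final Devoicing: [ezazwez] → [ezazwes]
C Initial Consonant Epenthesis: [ezazwes] → [tezazwes]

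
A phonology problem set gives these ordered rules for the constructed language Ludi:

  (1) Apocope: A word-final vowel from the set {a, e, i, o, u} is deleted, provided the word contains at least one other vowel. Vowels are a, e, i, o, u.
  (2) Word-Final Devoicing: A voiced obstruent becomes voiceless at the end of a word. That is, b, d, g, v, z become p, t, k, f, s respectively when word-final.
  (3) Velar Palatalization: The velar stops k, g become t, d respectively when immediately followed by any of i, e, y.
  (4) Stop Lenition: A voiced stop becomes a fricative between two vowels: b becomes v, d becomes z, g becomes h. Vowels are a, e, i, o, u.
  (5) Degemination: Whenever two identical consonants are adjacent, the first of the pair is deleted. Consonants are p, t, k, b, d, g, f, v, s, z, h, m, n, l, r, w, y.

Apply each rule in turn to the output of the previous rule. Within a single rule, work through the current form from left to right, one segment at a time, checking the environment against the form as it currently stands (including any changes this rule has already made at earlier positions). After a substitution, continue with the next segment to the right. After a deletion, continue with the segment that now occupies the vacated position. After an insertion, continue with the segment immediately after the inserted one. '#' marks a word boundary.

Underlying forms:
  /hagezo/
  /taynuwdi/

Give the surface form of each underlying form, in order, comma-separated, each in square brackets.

[hazes], [taynuwt]

/hagezo/:
  (1) Apocope: [hagezo] → [hagez]
  (2) Word-Final Devoicing: [hagez] → [hages]
  (3) Velar Palatalization: [hages] → [hades]
  (4) Stop Lenition: [hades] → [hazes]
  (5) Degemination: no change — [hazes]
/taynuwdi/:
  (1) Apocope: [taynuwdi] → [taynuwd]
  (2) Word-Final Devoicing: [taynuwd] → [taynuwt]
  (3) Velar Palatalization: no change — [taynuwt]
  (4) Stop Lenition: no change — [taynuwt]
  (5) Degemination: no change — [taynuwt]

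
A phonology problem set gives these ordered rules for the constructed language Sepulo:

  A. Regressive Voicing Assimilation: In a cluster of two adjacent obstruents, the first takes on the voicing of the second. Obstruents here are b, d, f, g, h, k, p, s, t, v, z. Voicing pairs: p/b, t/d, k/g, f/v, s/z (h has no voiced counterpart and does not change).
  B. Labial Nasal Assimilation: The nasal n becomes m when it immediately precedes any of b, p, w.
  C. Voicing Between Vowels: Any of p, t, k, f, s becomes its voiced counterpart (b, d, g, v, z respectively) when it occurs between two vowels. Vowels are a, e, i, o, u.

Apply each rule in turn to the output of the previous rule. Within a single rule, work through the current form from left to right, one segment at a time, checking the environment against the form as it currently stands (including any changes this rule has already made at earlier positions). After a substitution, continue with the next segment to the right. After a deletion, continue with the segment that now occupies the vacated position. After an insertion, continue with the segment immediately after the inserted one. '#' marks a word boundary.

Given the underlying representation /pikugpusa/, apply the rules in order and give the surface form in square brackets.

[pigukpuza]

A Regressive Voicing Assimilation: [pikugpusa] → [pikukpusa]
B Labial Nasal Assimilation: no change — [pikukpusa]
C Voicing Between Vowels: [pikukpusa] → [pigukpuza]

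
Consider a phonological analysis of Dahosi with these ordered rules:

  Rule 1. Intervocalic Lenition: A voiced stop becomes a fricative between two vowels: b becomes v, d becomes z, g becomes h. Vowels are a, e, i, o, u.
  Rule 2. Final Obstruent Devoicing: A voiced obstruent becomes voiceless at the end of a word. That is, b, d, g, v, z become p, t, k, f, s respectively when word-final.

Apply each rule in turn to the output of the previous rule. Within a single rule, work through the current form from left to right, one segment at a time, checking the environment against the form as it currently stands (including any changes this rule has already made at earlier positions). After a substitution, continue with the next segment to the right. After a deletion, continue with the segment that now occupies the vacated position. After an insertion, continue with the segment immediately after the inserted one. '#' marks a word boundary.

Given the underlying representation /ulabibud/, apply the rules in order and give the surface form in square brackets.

[ulavivut]

Rule 1 Intervocalic Lenition: [ulabibud] → [ulavivud]
Rule 2 Final Obstruent Devoicing: [ulavivud] → [ulavivut]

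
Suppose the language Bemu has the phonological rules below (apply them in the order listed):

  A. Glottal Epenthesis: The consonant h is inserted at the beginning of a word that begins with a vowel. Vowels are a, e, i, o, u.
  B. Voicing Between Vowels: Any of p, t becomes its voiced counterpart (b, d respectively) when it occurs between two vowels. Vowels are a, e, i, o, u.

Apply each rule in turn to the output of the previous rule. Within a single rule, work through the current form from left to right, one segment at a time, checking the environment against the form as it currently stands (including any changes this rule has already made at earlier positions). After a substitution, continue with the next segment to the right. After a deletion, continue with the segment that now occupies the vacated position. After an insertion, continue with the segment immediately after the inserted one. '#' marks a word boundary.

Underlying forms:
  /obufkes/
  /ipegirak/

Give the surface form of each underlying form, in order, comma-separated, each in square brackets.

[hobufkes], [hibegirak]

/obufkes/:
  A Glottal Epenthesis: [obufkes] → [hobufkes]
  B Voicing Between Vowels: no change — [hobufkes]
/ipegirak/:
  A Glottal Epenthesis: [ipegirak] → [hipegirak]
  B Voicing Between Vowels: [hipegirak] → [hibegirak]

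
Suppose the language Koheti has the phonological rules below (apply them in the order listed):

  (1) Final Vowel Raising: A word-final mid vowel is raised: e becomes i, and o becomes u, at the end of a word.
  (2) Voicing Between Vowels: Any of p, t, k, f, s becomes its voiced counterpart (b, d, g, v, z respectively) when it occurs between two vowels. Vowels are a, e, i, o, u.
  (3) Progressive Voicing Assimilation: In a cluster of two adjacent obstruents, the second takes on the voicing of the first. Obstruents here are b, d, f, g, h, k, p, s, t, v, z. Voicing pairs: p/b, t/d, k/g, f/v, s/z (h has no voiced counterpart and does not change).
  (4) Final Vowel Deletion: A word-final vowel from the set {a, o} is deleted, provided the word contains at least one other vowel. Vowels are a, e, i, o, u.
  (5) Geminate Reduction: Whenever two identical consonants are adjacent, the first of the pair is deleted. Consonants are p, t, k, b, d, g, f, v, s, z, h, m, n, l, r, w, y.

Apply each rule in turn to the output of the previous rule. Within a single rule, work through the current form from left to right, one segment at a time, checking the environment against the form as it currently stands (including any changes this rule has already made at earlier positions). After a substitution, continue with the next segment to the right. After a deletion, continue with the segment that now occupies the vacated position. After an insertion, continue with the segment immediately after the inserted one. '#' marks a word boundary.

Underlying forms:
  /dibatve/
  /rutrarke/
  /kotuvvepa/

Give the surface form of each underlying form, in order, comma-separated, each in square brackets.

[dibatfi], [rutrarki], [koduveb]

/dibatve/:
  (1) Final Vowel Raising: [dibatve] → [dibatvi]
  (2) Voicing Between Vowels: no change — [dibatvi]
  (3) Progressive Voicing Assimilation: [dibatvi] → [dibatfi]
  (4) Final Vowel Deletion: no change — [dibatfi]
  (5) Geminate Reduction: no change — [dibatfi]
/rutrarke/:
  (1) Final Vowel Raising: [rutrarke] → [rutrarki]
  (2) Voicing Between Vowels: no change — [rutrarki]
  (3) Progressive Voicing Assimilation: no change — [rutrarki]
  (4) Final Vowel Deletion: no change — [rutrarki]
  (5) Geminate Reduction: no change — [rutrarki]
/kotuvvepa/:
  (1) Final Vowel Raising: no change — [kotuvvepa]
  (2) Voicing Between Vowels: [kotuvvepa] → [koduvveba]
  (3) Progressive Voicing Assimilation: no change — [koduvveba]
  (4) Final Vowel Deletion: [koduvveba] → [koduvveb]
  (5) Geminate Reduction: [koduvveb] → [koduveb]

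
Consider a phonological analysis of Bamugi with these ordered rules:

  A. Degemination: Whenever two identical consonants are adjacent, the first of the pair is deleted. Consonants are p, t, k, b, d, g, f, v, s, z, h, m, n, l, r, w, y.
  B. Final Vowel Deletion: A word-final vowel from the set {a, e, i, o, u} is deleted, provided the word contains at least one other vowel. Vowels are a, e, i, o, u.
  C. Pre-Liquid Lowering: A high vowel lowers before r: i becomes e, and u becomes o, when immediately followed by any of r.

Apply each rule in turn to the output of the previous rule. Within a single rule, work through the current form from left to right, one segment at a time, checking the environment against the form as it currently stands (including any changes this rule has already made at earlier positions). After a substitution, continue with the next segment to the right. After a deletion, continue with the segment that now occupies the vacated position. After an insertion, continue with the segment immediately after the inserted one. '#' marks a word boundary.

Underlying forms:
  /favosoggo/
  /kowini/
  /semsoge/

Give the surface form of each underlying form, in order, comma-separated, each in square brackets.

/favosoggo/:
  A Degemination: [favosoggo] → [favosogo]
  B Final Vowel Deletion: [favosogo] → [favosog]
  C Pre-Liquid Lowering: no change — [favosog]
/kowini/:
  A Degemination: no change — [kowini]
  B Final Vowel Deletion: [kowini] → [kowin]
  C Pre-Liquid Lowering: no change — [kowin]
/semsoge/:
  A Degemination: no change — [semsoge]
  B Final Vowel Deletion: [semsoge] → [semsog]
  C Pre-Liquid Lowering: no change — [semsog]

[favosog], [kowin], [semsog]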